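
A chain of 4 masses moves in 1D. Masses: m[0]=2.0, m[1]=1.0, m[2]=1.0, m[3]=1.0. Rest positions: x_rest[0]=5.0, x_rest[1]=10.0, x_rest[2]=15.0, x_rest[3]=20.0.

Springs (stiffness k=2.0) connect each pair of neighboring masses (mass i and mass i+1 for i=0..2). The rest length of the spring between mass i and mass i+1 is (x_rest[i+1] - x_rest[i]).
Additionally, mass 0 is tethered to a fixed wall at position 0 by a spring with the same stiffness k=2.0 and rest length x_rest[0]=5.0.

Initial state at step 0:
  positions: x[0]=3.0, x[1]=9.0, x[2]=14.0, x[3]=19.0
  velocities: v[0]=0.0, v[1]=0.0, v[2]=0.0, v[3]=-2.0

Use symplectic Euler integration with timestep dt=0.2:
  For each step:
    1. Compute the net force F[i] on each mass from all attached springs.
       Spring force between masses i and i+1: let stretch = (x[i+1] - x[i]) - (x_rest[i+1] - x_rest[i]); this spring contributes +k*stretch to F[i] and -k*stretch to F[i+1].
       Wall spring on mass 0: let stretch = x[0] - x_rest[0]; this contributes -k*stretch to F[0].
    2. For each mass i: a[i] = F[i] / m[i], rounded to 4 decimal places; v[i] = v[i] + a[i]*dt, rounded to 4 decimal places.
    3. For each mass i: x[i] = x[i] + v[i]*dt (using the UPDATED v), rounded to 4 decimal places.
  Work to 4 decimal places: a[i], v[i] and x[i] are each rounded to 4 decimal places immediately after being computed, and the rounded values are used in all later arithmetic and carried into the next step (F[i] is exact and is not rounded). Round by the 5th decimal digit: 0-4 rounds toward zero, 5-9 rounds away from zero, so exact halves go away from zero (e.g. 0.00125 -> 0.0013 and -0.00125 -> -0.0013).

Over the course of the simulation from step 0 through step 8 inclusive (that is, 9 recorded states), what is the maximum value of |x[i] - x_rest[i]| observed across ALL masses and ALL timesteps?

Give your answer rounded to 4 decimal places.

Step 0: x=[3.0000 9.0000 14.0000 19.0000] v=[0.0000 0.0000 0.0000 -2.0000]
Step 1: x=[3.1200 8.9200 14.0000 18.6000] v=[0.6000 -0.4000 0.0000 -2.0000]
Step 2: x=[3.3472 8.7824 13.9616 18.2320] v=[1.1360 -0.6880 -0.1920 -1.8400]
Step 3: x=[3.6579 8.6243 13.8505 17.9224] v=[1.5536 -0.7904 -0.5555 -1.5482]
Step 4: x=[4.0210 8.4870 13.6471 17.6870] v=[1.8153 -0.6865 -1.0172 -1.1770]
Step 5: x=[4.4019 8.4052 13.3540 17.5284] v=[1.9043 -0.4089 -1.4653 -0.7930]
Step 6: x=[4.7668 8.3991 12.9990 17.4358] v=[1.8246 -0.0307 -1.7751 -0.4628]
Step 7: x=[5.0863 8.4704 12.6309 17.3883] v=[1.5977 0.3563 -1.8403 -0.2375]
Step 8: x=[5.3378 8.6038 12.3106 17.3602] v=[1.2573 0.6669 -1.6015 -0.1405]
Max displacement = 2.6894

Answer: 2.6894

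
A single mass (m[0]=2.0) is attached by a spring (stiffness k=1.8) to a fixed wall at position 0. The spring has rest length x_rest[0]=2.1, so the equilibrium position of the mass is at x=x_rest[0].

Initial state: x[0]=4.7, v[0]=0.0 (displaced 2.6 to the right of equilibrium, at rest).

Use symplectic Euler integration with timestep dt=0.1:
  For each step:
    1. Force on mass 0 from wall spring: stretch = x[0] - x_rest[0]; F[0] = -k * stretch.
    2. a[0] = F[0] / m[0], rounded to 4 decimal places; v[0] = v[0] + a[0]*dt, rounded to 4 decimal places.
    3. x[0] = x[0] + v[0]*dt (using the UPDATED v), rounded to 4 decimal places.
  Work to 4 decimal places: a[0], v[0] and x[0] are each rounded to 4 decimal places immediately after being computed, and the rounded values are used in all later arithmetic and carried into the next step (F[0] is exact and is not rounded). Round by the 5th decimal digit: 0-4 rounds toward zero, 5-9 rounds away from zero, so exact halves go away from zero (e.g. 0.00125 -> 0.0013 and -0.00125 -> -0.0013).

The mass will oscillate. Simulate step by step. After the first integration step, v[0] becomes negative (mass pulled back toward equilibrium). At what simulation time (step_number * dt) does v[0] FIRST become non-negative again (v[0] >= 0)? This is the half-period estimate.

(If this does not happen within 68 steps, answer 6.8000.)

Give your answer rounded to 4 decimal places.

Answer: 3.4000

Derivation:
Step 0: x=[4.7000] v=[0.0000]
Step 1: x=[4.6766] v=[-0.2340]
Step 2: x=[4.6300] v=[-0.4659]
Step 3: x=[4.5606] v=[-0.6936]
Step 4: x=[4.4691] v=[-0.9151]
Step 5: x=[4.3563] v=[-1.1283]
Step 6: x=[4.2232] v=[-1.3314]
Step 7: x=[4.0710] v=[-1.5225]
Step 8: x=[3.9010] v=[-1.6999]
Step 9: x=[3.7148] v=[-1.8620]
Step 10: x=[3.5141] v=[-2.0073]
Step 11: x=[3.3006] v=[-2.1346]
Step 12: x=[3.0763] v=[-2.2427]
Step 13: x=[2.8432] v=[-2.3306]
Step 14: x=[2.6035] v=[-2.3975]
Step 15: x=[2.3592] v=[-2.4428]
Step 16: x=[2.1126] v=[-2.4661]
Step 17: x=[1.8659] v=[-2.4672]
Step 18: x=[1.6213] v=[-2.4461]
Step 19: x=[1.3810] v=[-2.4030]
Step 20: x=[1.1472] v=[-2.3383]
Step 21: x=[0.9219] v=[-2.2526]
Step 22: x=[0.7072] v=[-2.1466]
Step 23: x=[0.5051] v=[-2.0213]
Step 24: x=[0.3173] v=[-1.8778]
Step 25: x=[0.1456] v=[-1.7174]
Step 26: x=[-0.0086] v=[-1.5415]
Step 27: x=[-0.1438] v=[-1.3517]
Step 28: x=[-0.2588] v=[-1.1498]
Step 29: x=[-0.3526] v=[-0.9375]
Step 30: x=[-0.4243] v=[-0.7168]
Step 31: x=[-0.4733] v=[-0.4896]
Step 32: x=[-0.4991] v=[-0.2580]
Step 33: x=[-0.5015] v=[-0.0241]
Step 34: x=[-0.4805] v=[0.2100]
First v>=0 after going negative at step 34, time=3.4000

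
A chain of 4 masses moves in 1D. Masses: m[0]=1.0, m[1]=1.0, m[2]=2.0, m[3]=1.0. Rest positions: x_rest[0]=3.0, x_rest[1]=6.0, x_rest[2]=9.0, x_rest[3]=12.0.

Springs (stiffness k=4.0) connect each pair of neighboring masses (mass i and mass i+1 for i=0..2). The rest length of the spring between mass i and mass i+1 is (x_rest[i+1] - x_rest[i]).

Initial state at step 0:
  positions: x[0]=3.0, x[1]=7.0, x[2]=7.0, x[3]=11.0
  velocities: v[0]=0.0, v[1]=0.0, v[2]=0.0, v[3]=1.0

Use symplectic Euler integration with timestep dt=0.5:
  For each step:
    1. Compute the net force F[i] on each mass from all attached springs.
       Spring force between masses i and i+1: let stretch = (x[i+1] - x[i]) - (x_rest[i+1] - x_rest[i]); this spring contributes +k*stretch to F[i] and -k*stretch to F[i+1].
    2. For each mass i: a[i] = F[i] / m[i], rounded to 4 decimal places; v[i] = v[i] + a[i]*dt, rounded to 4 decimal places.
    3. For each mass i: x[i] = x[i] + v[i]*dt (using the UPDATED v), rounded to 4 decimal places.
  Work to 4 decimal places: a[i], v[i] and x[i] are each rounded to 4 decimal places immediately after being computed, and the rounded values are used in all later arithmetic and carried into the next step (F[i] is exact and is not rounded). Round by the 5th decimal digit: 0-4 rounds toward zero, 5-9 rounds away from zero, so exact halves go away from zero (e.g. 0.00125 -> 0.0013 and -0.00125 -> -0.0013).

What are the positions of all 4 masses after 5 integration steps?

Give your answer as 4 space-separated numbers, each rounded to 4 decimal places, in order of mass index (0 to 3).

Answer: 2.2500 5.5000 8.6250 12.5000

Derivation:
Step 0: x=[3.0000 7.0000 7.0000 11.0000] v=[0.0000 0.0000 0.0000 1.0000]
Step 1: x=[4.0000 3.0000 9.0000 10.5000] v=[2.0000 -8.0000 4.0000 -1.0000]
Step 2: x=[1.0000 6.0000 8.7500 11.5000] v=[-6.0000 6.0000 -0.5000 2.0000]
Step 3: x=[0.0000 6.7500 8.5000 12.7500] v=[-2.0000 1.5000 -0.5000 2.5000]
Step 4: x=[2.7500 2.5000 9.5000 12.7500] v=[5.5000 -8.5000 2.0000 0.0000]
Step 5: x=[2.2500 5.5000 8.6250 12.5000] v=[-1.0000 6.0000 -1.7500 -0.5000]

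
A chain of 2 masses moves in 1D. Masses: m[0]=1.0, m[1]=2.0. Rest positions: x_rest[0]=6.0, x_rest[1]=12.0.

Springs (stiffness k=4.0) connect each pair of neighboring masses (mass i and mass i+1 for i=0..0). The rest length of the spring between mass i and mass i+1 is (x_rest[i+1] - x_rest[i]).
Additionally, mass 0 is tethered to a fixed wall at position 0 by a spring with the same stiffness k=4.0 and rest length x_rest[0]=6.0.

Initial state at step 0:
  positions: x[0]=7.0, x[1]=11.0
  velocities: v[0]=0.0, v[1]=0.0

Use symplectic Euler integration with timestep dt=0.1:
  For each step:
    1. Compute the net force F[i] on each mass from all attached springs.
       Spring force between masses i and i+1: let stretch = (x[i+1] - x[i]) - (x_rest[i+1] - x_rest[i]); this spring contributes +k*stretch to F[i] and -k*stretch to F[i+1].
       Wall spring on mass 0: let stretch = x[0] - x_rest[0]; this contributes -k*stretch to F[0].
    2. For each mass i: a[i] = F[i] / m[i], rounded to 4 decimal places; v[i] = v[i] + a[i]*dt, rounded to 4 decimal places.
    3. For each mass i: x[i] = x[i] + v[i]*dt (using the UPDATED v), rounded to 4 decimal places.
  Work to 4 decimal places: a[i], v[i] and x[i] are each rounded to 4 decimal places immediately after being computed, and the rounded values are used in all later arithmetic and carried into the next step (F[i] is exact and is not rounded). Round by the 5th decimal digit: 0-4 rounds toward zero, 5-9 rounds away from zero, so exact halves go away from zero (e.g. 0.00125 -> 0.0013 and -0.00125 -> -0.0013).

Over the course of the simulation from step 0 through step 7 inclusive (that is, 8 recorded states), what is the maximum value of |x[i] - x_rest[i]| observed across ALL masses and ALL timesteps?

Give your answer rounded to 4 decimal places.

Answer: 1.1490

Derivation:
Step 0: x=[7.0000 11.0000] v=[0.0000 0.0000]
Step 1: x=[6.8800 11.0400] v=[-1.2000 0.4000]
Step 2: x=[6.6512 11.1168] v=[-2.2880 0.7680]
Step 3: x=[6.3350 11.2243] v=[-3.1622 1.0749]
Step 4: x=[5.9610 11.3540] v=[-3.7405 1.2970]
Step 5: x=[5.5642 11.4958] v=[-3.9677 1.4184]
Step 6: x=[5.1821 11.6390] v=[-3.8207 1.4321]
Step 7: x=[4.8510 11.7731] v=[-3.3108 1.3407]
Max displacement = 1.1490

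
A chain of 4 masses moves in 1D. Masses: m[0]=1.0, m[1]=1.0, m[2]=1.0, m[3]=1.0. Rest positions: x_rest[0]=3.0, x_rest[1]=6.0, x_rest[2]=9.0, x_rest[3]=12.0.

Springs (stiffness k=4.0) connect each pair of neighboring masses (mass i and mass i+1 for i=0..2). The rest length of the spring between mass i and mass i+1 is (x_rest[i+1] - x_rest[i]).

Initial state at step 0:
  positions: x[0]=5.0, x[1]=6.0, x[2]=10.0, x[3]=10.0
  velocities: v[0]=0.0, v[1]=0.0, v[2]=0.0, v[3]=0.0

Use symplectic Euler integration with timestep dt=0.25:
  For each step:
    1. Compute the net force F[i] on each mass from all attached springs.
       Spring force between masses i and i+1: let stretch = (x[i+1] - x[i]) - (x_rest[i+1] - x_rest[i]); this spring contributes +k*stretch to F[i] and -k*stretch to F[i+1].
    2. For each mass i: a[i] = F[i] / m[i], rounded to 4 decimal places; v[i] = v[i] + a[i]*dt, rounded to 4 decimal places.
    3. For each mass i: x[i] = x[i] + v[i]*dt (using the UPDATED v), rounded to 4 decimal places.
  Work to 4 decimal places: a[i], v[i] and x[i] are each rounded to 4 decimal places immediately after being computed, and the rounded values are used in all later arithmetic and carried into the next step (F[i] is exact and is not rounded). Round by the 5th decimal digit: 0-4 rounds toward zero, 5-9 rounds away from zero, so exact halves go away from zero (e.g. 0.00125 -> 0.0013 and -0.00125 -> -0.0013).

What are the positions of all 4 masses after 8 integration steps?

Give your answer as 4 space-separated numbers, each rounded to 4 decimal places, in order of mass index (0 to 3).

Answer: 1.2786 6.2634 9.7660 13.6922

Derivation:
Step 0: x=[5.0000 6.0000 10.0000 10.0000] v=[0.0000 0.0000 0.0000 0.0000]
Step 1: x=[4.5000 6.7500 9.0000 10.7500] v=[-2.0000 3.0000 -4.0000 3.0000]
Step 2: x=[3.8125 7.5000 7.8750 11.8125] v=[-2.7500 3.0000 -4.5000 4.2500]
Step 3: x=[3.2969 7.4219 7.6406 12.6406] v=[-2.0625 -0.3125 -0.9375 3.3125]
Step 4: x=[3.0625 6.3672 8.6016 12.9687] v=[-0.9375 -4.2188 3.8438 1.3125]
Step 5: x=[2.9043 5.0449 10.0957 12.9551] v=[-0.6328 -5.2891 5.9765 -0.0546]
Step 6: x=[2.5313 4.4502 11.0420 12.9766] v=[-1.4922 -2.3789 3.7851 0.0860]
Step 7: x=[1.8880 5.0237 10.8240 13.2645] v=[-2.5733 2.2940 -0.8721 1.1514]
Step 8: x=[1.2786 6.2634 9.7660 13.6922] v=[-2.4376 4.9586 -4.2319 1.7109]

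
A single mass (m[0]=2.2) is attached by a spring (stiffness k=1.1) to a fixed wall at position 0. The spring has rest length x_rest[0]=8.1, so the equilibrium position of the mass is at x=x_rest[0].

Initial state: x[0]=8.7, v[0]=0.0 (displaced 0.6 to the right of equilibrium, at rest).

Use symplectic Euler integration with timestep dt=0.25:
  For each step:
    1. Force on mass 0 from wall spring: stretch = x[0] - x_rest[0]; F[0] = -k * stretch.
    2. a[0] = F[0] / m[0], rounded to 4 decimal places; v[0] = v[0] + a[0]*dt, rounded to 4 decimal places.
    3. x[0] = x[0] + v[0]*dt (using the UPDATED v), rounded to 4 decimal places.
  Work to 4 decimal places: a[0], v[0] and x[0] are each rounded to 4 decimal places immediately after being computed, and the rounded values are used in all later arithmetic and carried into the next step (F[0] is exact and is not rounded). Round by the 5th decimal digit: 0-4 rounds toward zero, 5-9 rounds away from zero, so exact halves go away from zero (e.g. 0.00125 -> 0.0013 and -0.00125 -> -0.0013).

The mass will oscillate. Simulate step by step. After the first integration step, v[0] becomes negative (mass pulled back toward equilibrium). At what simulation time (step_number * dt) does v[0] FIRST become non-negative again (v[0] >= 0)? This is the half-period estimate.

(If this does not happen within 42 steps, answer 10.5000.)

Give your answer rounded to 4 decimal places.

Step 0: x=[8.7000] v=[0.0000]
Step 1: x=[8.6813] v=[-0.0750]
Step 2: x=[8.6444] v=[-0.1477]
Step 3: x=[8.5905] v=[-0.2158]
Step 4: x=[8.5212] v=[-0.2771]
Step 5: x=[8.4388] v=[-0.3298]
Step 6: x=[8.3458] v=[-0.3722]
Step 7: x=[8.2451] v=[-0.4029]
Step 8: x=[8.1398] v=[-0.4211]
Step 9: x=[8.0333] v=[-0.4261]
Step 10: x=[7.9289] v=[-0.4178]
Step 11: x=[7.8298] v=[-0.3964]
Step 12: x=[7.7392] v=[-0.3626]
Step 13: x=[7.6598] v=[-0.3175]
Step 14: x=[7.5942] v=[-0.2625]
Step 15: x=[7.5444] v=[-0.1993]
Step 16: x=[7.5119] v=[-0.1299]
Step 17: x=[7.4978] v=[-0.0564]
Step 18: x=[7.5025] v=[0.0189]
First v>=0 after going negative at step 18, time=4.5000

Answer: 4.5000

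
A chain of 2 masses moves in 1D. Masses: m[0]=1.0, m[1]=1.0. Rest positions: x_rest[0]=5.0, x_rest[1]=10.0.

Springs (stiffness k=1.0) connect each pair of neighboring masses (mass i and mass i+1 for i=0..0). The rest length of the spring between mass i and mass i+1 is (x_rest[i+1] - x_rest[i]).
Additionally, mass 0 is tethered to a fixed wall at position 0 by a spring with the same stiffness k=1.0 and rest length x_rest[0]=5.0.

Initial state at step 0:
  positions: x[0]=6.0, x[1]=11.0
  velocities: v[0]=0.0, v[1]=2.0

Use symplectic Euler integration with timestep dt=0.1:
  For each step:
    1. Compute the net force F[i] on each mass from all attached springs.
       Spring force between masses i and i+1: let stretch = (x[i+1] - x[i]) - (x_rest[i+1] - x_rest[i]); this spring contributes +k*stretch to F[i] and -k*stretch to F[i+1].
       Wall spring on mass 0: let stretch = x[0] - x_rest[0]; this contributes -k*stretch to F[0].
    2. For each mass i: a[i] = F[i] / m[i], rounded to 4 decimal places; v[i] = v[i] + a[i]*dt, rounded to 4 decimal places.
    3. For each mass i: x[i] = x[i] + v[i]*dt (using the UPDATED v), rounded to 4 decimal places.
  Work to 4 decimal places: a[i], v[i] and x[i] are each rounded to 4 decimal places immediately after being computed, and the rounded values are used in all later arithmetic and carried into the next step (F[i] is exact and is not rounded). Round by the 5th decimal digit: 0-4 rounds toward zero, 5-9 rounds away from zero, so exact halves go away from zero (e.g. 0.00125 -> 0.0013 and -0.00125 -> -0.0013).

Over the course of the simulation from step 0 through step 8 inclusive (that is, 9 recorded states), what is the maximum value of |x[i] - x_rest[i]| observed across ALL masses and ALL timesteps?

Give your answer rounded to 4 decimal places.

Step 0: x=[6.0000 11.0000] v=[0.0000 2.0000]
Step 1: x=[5.9900 11.2000] v=[-0.1000 2.0000]
Step 2: x=[5.9722 11.3979] v=[-0.1780 1.9790]
Step 3: x=[5.9489 11.5915] v=[-0.2327 1.9364]
Step 4: x=[5.9226 11.7787] v=[-0.2633 1.8721]
Step 5: x=[5.8956 11.9574] v=[-0.2700 1.7865]
Step 6: x=[5.8703 12.1254] v=[-0.2534 1.6803]
Step 7: x=[5.8488 12.2809] v=[-0.2149 1.5548]
Step 8: x=[5.8331 12.4221] v=[-0.1566 1.4116]
Max displacement = 2.4221

Answer: 2.4221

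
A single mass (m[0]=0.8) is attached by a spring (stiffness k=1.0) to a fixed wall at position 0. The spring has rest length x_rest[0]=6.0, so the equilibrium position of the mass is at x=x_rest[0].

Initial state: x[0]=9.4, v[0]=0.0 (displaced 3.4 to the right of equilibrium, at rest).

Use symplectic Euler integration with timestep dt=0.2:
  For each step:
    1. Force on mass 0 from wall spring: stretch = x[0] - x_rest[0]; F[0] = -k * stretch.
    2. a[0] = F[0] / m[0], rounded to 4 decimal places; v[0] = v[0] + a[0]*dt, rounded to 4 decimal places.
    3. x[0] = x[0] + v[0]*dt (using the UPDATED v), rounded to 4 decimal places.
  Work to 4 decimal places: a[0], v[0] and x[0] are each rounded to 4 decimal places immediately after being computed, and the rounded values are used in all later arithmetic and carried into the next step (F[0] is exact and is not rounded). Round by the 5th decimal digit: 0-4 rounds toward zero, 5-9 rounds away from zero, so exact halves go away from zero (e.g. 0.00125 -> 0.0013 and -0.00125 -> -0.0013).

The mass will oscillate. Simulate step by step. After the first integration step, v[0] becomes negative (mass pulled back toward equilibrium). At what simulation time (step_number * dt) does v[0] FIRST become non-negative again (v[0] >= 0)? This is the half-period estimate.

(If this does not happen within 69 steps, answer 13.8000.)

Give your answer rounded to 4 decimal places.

Step 0: x=[9.4000] v=[0.0000]
Step 1: x=[9.2300] v=[-0.8500]
Step 2: x=[8.8985] v=[-1.6575]
Step 3: x=[8.4221] v=[-2.3821]
Step 4: x=[7.8246] v=[-2.9876]
Step 5: x=[7.1358] v=[-3.4438]
Step 6: x=[6.3902] v=[-3.7278]
Step 7: x=[5.6251] v=[-3.8254]
Step 8: x=[4.8788] v=[-3.7317]
Step 9: x=[4.1885] v=[-3.4514]
Step 10: x=[3.5888] v=[-2.9985]
Step 11: x=[3.1097] v=[-2.3957]
Step 12: x=[2.7751] v=[-1.6731]
Step 13: x=[2.6017] v=[-0.8669]
Step 14: x=[2.5982] v=[-0.0173]
Step 15: x=[2.7648] v=[0.8332]
First v>=0 after going negative at step 15, time=3.0000

Answer: 3.0000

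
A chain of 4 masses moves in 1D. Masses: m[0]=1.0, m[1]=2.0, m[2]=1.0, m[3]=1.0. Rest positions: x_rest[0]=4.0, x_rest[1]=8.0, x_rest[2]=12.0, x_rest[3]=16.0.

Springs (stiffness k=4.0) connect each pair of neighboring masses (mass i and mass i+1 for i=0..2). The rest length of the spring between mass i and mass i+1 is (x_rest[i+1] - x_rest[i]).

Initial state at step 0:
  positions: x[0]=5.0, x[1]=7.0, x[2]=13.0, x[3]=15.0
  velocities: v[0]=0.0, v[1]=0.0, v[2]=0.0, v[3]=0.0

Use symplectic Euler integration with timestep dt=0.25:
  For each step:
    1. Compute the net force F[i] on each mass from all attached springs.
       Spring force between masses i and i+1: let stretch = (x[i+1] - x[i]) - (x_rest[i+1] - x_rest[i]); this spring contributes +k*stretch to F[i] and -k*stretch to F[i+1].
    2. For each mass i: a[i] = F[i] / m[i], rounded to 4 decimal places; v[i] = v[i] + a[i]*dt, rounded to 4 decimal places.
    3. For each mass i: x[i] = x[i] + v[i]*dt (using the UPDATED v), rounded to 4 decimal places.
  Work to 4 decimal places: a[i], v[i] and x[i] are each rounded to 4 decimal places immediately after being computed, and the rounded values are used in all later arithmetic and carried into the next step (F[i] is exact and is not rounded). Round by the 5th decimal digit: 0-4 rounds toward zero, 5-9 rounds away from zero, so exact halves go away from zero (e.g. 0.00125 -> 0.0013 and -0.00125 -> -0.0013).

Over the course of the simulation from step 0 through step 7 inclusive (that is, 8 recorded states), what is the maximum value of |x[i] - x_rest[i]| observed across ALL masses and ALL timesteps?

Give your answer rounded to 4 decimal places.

Step 0: x=[5.0000 7.0000 13.0000 15.0000] v=[0.0000 0.0000 0.0000 0.0000]
Step 1: x=[4.5000 7.5000 12.0000 15.5000] v=[-2.0000 2.0000 -4.0000 2.0000]
Step 2: x=[3.7500 8.1875 10.7500 16.1250] v=[-3.0000 2.7500 -5.0000 2.5000]
Step 3: x=[3.1094 8.6406 10.2031 16.4063] v=[-2.5625 1.8125 -2.1875 1.1250]
Step 4: x=[2.8516 8.5976 10.8164 16.1368] v=[-1.0313 -0.1719 2.4532 -1.0782]
Step 5: x=[3.0303 8.1137 12.2051 15.5372] v=[0.7147 -1.9355 5.5548 -2.3986]
Step 6: x=[3.4798 7.5058 13.4040 15.1045] v=[1.7981 -2.4315 4.7955 -1.7307]
Step 7: x=[3.9358 7.1320 13.5535 15.2467] v=[1.8241 -1.4954 0.5978 0.5688]
Max displacement = 1.7969

Answer: 1.7969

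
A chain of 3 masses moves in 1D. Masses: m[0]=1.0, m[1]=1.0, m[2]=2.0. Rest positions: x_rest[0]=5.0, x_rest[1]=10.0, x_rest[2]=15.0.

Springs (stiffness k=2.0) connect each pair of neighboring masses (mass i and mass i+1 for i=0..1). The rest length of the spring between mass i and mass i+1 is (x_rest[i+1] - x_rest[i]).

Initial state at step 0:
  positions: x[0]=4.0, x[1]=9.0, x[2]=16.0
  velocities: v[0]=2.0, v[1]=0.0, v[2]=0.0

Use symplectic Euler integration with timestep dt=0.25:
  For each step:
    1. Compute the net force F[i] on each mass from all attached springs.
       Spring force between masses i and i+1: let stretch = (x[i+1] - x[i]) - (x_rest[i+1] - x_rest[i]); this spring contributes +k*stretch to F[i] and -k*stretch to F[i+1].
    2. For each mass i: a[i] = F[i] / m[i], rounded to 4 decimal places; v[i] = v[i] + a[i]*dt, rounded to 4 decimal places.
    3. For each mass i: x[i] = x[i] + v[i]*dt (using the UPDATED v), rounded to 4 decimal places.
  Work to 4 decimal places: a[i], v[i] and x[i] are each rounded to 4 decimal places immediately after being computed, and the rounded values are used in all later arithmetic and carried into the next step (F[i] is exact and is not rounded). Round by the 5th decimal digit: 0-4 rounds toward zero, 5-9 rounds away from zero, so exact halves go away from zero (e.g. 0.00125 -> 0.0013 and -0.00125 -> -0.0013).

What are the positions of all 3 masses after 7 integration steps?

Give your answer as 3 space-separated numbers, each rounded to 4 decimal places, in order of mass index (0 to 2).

Answer: 7.2506 11.7826 14.7336

Derivation:
Step 0: x=[4.0000 9.0000 16.0000] v=[2.0000 0.0000 0.0000]
Step 1: x=[4.5000 9.2500 15.8750] v=[2.0000 1.0000 -0.5000]
Step 2: x=[4.9688 9.7344 15.6484] v=[1.8750 1.9375 -0.9063]
Step 3: x=[5.4083 10.3623 15.3647] v=[1.7578 2.5117 -1.1348]
Step 4: x=[5.8420 10.9963 15.0809] v=[1.7348 2.5359 -1.1354]
Step 5: x=[6.2950 11.4966 14.8543] v=[1.8120 2.0011 -0.9066]
Step 6: x=[6.7732 11.7664 14.7303] v=[1.9128 1.0792 -0.4960]
Step 7: x=[7.2506 11.7826 14.7336] v=[1.9094 0.0646 0.0130]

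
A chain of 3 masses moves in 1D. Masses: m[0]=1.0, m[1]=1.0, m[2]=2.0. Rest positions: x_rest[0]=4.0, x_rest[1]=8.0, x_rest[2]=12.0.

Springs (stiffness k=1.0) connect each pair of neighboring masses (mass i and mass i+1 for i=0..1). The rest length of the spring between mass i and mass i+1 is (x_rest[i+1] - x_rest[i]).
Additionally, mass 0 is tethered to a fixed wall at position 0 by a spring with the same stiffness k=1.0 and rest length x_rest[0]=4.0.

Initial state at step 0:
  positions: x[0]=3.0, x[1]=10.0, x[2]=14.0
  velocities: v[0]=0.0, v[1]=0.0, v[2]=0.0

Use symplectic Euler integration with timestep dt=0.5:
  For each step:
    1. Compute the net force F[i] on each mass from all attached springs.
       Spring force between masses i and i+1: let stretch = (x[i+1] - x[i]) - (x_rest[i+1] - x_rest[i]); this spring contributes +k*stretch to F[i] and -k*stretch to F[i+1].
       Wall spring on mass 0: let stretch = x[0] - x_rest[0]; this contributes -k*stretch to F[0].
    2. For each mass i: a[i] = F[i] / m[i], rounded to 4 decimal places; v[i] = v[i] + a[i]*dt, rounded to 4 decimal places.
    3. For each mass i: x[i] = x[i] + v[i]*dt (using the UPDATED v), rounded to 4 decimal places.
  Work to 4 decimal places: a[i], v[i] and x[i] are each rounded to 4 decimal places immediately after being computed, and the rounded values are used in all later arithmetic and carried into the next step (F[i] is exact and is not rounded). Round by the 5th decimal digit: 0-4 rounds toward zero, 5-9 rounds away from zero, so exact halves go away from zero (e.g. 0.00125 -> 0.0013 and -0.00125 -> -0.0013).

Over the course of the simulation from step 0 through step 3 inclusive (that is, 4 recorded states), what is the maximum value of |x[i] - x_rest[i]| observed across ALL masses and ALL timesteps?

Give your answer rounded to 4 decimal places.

Step 0: x=[3.0000 10.0000 14.0000] v=[0.0000 0.0000 0.0000]
Step 1: x=[4.0000 9.2500 14.0000] v=[2.0000 -1.5000 0.0000]
Step 2: x=[5.3125 8.3750 13.9063] v=[2.6250 -1.7500 -0.1875]
Step 3: x=[6.0625 8.1172 13.6211] v=[1.5000 -0.5156 -0.5704]
Max displacement = 2.0625

Answer: 2.0625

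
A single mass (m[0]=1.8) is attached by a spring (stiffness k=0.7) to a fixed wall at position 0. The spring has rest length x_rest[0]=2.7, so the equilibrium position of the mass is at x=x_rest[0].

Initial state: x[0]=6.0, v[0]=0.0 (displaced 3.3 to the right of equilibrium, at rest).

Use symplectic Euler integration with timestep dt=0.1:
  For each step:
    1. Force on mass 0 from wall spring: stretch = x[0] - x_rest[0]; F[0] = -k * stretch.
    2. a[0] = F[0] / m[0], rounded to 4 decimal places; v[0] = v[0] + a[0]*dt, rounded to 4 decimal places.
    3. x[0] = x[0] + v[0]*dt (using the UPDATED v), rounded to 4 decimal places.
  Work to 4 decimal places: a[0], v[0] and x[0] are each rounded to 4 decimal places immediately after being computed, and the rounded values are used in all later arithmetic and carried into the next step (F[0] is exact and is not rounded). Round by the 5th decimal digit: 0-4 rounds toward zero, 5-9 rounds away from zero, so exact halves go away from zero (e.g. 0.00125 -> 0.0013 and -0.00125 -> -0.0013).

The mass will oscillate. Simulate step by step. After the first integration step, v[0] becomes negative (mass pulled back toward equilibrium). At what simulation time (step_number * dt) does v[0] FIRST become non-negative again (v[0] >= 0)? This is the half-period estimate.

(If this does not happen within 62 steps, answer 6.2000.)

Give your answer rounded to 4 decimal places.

Step 0: x=[6.0000] v=[0.0000]
Step 1: x=[5.9872] v=[-0.1283]
Step 2: x=[5.9616] v=[-0.2561]
Step 3: x=[5.9233] v=[-0.3829]
Step 4: x=[5.8725] v=[-0.5083]
Step 5: x=[5.8093] v=[-0.6317]
Step 6: x=[5.7340] v=[-0.7526]
Step 7: x=[5.6469] v=[-0.8706]
Step 8: x=[5.5484] v=[-0.9852]
Step 9: x=[5.4388] v=[-1.0960]
Step 10: x=[5.3186] v=[-1.2025]
Step 11: x=[5.1882] v=[-1.3043]
Step 12: x=[5.0481] v=[-1.4011]
Step 13: x=[4.8989] v=[-1.4924]
Step 14: x=[4.7411] v=[-1.5779]
Step 15: x=[4.5754] v=[-1.6573]
Step 16: x=[4.4024] v=[-1.7302]
Step 17: x=[4.2228] v=[-1.7964]
Step 18: x=[4.0372] v=[-1.8556]
Step 19: x=[3.8464] v=[-1.9076]
Step 20: x=[3.6512] v=[-1.9522]
Step 21: x=[3.4523] v=[-1.9892]
Step 22: x=[3.2505] v=[-2.0185]
Step 23: x=[3.0465] v=[-2.0399]
Step 24: x=[2.8412] v=[-2.0534]
Step 25: x=[2.6353] v=[-2.0589]
Step 26: x=[2.4297] v=[-2.0564]
Step 27: x=[2.2251] v=[-2.0459]
Step 28: x=[2.0224] v=[-2.0274]
Step 29: x=[1.8223] v=[-2.0011]
Step 30: x=[1.6256] v=[-1.9670]
Step 31: x=[1.4331] v=[-1.9252]
Step 32: x=[1.2455] v=[-1.8759]
Step 33: x=[1.0636] v=[-1.8193]
Step 34: x=[0.8880] v=[-1.7557]
Step 35: x=[0.7195] v=[-1.6852]
Step 36: x=[0.5587] v=[-1.6082]
Step 37: x=[0.4062] v=[-1.5249]
Step 38: x=[0.2626] v=[-1.4357]
Step 39: x=[0.1285] v=[-1.3409]
Step 40: x=[0.0044] v=[-1.2409]
Step 41: x=[-0.1092] v=[-1.1361]
Step 42: x=[-0.2119] v=[-1.0269]
Step 43: x=[-0.3033] v=[-0.9137]
Step 44: x=[-0.3830] v=[-0.7969]
Step 45: x=[-0.4507] v=[-0.6770]
Step 46: x=[-0.5062] v=[-0.5545]
Step 47: x=[-0.5492] v=[-0.4298]
Step 48: x=[-0.5795] v=[-0.3034]
Step 49: x=[-0.5971] v=[-0.1759]
Step 50: x=[-0.6019] v=[-0.0477]
Step 51: x=[-0.5938] v=[0.0807]
First v>=0 after going negative at step 51, time=5.1000

Answer: 5.1000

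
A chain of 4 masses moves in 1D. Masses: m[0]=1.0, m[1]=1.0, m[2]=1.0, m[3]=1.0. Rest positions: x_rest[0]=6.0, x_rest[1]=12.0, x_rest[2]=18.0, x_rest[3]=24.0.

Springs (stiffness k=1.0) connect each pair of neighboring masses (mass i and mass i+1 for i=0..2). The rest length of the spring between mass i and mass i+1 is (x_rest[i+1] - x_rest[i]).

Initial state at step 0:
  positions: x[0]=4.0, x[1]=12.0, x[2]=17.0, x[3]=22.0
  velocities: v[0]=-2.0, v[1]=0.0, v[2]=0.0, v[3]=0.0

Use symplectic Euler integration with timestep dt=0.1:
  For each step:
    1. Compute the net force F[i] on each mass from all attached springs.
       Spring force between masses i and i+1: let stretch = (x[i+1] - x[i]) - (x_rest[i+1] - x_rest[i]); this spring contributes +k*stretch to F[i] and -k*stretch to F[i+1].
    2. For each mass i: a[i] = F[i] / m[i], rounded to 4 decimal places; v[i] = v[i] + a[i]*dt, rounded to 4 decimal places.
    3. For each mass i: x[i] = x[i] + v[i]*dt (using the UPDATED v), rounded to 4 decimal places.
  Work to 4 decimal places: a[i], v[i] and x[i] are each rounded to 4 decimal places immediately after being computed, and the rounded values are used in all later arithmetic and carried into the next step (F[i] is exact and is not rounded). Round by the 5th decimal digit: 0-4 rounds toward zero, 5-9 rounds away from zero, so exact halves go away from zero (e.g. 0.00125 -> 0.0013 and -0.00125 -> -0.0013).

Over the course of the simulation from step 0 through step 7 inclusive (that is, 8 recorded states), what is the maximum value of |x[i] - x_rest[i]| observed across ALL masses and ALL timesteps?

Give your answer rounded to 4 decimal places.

Answer: 2.7932

Derivation:
Step 0: x=[4.0000 12.0000 17.0000 22.0000] v=[-2.0000 0.0000 0.0000 0.0000]
Step 1: x=[3.8200 11.9700 17.0000 22.0100] v=[-1.8000 -0.3000 0.0000 0.1000]
Step 2: x=[3.6615 11.9088 16.9998 22.0299] v=[-1.5850 -0.6120 -0.0020 0.1990]
Step 3: x=[3.5255 11.8160 16.9990 22.0595] v=[-1.3603 -0.9276 -0.0081 0.2960]
Step 4: x=[3.4124 11.6922 16.9970 22.0985] v=[-1.1313 -1.2384 -0.0204 0.3900]
Step 5: x=[3.3221 11.5386 16.9929 22.1465] v=[-0.9033 -1.5359 -0.0407 0.4799]
Step 6: x=[3.2539 11.3574 16.9858 22.2030] v=[-0.6817 -1.8121 -0.0708 0.5645]
Step 7: x=[3.2068 11.1514 16.9746 22.2673] v=[-0.4714 -2.0596 -0.1119 0.6428]
Max displacement = 2.7932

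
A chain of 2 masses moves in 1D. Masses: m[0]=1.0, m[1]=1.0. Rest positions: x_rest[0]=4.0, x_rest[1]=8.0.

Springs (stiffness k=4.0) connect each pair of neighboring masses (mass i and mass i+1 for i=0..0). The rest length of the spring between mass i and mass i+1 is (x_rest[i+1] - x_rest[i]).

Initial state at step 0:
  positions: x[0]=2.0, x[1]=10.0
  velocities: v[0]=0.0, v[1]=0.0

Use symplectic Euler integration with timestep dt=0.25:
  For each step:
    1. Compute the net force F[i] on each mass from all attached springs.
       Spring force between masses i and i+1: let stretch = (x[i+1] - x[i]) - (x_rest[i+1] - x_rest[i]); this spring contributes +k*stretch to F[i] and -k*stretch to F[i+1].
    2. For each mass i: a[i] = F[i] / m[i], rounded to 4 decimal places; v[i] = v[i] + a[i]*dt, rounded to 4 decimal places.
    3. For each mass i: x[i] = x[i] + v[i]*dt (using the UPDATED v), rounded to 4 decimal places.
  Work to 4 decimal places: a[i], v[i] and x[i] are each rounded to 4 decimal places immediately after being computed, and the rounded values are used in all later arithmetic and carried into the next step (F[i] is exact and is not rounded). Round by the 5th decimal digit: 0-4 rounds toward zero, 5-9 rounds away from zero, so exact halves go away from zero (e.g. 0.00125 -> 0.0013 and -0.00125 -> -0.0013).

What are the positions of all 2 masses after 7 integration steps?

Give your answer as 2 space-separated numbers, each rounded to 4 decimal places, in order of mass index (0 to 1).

Step 0: x=[2.0000 10.0000] v=[0.0000 0.0000]
Step 1: x=[3.0000 9.0000] v=[4.0000 -4.0000]
Step 2: x=[4.5000 7.5000] v=[6.0000 -6.0000]
Step 3: x=[5.7500 6.2500] v=[5.0000 -5.0000]
Step 4: x=[6.1250 5.8750] v=[1.5000 -1.5000]
Step 5: x=[5.4375 6.5625] v=[-2.7500 2.7500]
Step 6: x=[4.0313 7.9688] v=[-5.6250 5.6250]
Step 7: x=[2.6094 9.3907] v=[-5.6875 5.6875]

Answer: 2.6094 9.3907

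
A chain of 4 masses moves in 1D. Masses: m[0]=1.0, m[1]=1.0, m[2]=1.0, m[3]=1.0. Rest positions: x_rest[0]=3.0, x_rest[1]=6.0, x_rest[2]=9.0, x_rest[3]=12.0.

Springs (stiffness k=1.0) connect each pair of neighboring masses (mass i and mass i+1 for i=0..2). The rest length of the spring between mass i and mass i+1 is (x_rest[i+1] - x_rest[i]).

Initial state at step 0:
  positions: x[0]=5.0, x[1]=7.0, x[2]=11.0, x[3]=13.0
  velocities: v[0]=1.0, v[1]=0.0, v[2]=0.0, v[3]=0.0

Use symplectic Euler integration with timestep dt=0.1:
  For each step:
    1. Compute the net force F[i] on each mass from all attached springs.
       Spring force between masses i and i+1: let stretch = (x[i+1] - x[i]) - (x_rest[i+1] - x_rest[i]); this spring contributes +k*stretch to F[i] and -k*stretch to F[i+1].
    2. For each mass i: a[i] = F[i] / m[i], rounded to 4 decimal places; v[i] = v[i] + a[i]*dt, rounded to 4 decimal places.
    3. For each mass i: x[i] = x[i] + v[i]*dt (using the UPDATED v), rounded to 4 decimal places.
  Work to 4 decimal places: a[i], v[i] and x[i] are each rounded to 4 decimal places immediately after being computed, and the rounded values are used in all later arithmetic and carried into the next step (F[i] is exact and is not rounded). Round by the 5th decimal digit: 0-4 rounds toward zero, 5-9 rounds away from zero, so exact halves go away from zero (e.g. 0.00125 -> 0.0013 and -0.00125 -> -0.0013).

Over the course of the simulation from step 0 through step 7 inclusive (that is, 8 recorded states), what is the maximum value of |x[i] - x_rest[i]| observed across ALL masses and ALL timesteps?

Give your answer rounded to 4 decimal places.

Step 0: x=[5.0000 7.0000 11.0000 13.0000] v=[1.0000 0.0000 0.0000 0.0000]
Step 1: x=[5.0900 7.0200 10.9800 13.0100] v=[0.9000 0.2000 -0.2000 0.1000]
Step 2: x=[5.1693 7.0603 10.9407 13.0297] v=[0.7930 0.4030 -0.3930 0.1970]
Step 3: x=[5.2375 7.1205 10.8835 13.0585] v=[0.6821 0.6019 -0.5721 0.2881]
Step 4: x=[5.2945 7.1995 10.8104 13.0956] v=[0.5704 0.7899 -0.7309 0.3706]
Step 5: x=[5.3406 7.2956 10.7241 13.1398] v=[0.4609 0.9605 -0.8635 0.4421]
Step 6: x=[5.3762 7.4064 10.6276 13.1899] v=[0.3564 1.1079 -0.9648 0.5005]
Step 7: x=[5.4021 7.5291 10.5245 13.2443] v=[0.2594 1.2270 -1.0307 0.5443]
Max displacement = 2.4021

Answer: 2.4021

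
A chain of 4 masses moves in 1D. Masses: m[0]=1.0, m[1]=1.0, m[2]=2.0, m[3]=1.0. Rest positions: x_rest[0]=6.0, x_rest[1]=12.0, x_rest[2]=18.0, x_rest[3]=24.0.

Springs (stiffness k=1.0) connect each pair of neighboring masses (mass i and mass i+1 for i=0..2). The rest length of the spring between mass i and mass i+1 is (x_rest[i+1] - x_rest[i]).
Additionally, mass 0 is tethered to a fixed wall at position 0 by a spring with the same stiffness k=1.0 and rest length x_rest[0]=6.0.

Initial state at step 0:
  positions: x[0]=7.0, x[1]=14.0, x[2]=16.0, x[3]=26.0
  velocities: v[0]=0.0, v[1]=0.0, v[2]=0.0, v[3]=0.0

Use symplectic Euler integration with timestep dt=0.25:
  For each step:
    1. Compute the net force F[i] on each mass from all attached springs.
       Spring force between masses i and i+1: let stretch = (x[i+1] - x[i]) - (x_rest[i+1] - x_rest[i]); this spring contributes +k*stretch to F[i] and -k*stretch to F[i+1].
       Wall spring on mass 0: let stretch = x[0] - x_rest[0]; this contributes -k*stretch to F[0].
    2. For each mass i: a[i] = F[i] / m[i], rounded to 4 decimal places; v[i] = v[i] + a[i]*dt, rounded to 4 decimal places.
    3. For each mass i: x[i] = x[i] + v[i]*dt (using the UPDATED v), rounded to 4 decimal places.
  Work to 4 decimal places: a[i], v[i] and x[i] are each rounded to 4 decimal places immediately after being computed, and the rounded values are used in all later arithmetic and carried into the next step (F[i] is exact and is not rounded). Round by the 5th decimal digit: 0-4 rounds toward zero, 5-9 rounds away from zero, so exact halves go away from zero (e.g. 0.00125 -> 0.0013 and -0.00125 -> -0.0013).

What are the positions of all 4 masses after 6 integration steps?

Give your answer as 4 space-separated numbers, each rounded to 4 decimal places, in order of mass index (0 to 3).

Step 0: x=[7.0000 14.0000 16.0000 26.0000] v=[0.0000 0.0000 0.0000 0.0000]
Step 1: x=[7.0000 13.6875 16.2500 25.7500] v=[0.0000 -1.2500 1.0000 -1.0000]
Step 2: x=[6.9805 13.1172 16.7168 25.2813] v=[-0.0781 -2.2813 1.8672 -1.8750]
Step 3: x=[6.9082 12.3883 17.3388 24.6523] v=[-0.2891 -2.9156 2.4878 -2.5161]
Step 4: x=[6.7467 11.6263 18.0346 23.9412] v=[-0.6461 -3.0480 2.7832 -2.8445]
Step 5: x=[6.4685 10.9599 18.7147 23.2359] v=[-1.1129 -2.6658 2.7205 -2.8212]
Step 6: x=[6.0667 10.4974 19.2938 22.6230] v=[-1.6072 -1.8500 2.3163 -2.4515]

Answer: 6.0667 10.4974 19.2938 22.6230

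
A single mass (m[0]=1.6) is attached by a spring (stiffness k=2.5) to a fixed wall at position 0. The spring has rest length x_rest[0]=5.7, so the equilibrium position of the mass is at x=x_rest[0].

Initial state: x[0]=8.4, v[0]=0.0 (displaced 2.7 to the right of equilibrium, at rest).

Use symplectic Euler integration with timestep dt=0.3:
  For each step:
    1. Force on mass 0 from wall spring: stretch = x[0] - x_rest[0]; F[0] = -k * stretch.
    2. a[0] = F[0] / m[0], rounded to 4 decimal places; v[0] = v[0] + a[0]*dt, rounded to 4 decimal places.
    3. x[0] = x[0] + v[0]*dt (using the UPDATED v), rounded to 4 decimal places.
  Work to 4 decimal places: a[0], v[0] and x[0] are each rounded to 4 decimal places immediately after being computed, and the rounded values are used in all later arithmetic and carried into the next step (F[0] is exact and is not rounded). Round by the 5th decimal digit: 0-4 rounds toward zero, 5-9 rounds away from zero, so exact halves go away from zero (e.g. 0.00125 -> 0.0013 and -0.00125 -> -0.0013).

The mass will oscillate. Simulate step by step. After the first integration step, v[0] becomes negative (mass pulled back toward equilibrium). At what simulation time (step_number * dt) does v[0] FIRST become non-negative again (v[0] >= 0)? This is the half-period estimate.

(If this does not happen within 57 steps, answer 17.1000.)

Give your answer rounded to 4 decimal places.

Answer: 2.7000

Derivation:
Step 0: x=[8.4000] v=[0.0000]
Step 1: x=[8.0203] v=[-1.2656]
Step 2: x=[7.3143] v=[-2.3533]
Step 3: x=[6.3813] v=[-3.1100]
Step 4: x=[5.3525] v=[-3.4294]
Step 5: x=[4.3726] v=[-3.2665]
Step 6: x=[3.5793] v=[-2.6443]
Step 7: x=[3.0842] v=[-1.6502]
Step 8: x=[2.9570] v=[-0.4240]
Step 9: x=[3.2155] v=[0.8618]
First v>=0 after going negative at step 9, time=2.7000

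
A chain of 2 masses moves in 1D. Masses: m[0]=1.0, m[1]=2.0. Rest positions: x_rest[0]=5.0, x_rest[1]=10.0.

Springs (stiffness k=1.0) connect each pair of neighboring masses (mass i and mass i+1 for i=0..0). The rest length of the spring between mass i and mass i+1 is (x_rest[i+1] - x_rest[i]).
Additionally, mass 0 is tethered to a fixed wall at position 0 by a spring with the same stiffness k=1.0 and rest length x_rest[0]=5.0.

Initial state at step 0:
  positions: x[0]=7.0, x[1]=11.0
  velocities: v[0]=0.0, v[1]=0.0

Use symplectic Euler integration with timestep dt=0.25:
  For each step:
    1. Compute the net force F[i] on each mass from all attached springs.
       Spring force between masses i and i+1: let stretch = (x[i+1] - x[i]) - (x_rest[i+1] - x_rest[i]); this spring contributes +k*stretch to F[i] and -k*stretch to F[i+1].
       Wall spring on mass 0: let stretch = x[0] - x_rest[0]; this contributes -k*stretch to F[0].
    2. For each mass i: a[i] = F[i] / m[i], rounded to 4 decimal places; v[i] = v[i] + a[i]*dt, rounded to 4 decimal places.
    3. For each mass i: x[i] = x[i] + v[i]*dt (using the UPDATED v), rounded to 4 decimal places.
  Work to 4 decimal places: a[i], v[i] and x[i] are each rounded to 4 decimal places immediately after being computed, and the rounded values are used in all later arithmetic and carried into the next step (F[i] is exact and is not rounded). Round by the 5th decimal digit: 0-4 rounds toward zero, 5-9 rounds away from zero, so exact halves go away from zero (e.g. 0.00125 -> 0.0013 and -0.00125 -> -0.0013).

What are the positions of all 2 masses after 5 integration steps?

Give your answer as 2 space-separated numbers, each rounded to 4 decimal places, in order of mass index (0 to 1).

Answer: 4.9799 11.2566

Derivation:
Step 0: x=[7.0000 11.0000] v=[0.0000 0.0000]
Step 1: x=[6.8125 11.0313] v=[-0.7500 0.1250]
Step 2: x=[6.4629 11.0870] v=[-1.3984 0.2227]
Step 3: x=[5.9984 11.1544] v=[-1.8581 0.2697]
Step 4: x=[5.4812 11.2170] v=[-2.0687 0.2502]
Step 5: x=[4.9799 11.2566] v=[-2.0051 0.1582]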